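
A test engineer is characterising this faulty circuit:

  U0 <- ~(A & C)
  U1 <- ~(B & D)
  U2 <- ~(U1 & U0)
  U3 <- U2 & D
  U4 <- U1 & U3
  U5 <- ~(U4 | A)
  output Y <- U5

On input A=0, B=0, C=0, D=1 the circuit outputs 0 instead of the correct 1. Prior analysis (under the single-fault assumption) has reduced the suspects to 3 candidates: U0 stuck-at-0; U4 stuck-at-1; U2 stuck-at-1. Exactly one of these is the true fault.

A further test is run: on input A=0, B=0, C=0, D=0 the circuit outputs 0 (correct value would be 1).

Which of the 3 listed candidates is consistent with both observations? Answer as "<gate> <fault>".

Evaluate each candidate on input A=0, B=0, C=0, D=0:
  U0 stuck-at-0: U0=0 [stuck-at-0], U1=1, U2=1, U3=0, U4=0, U5=1 → 1 — eliminated
  U4 stuck-at-1: U0=1, U1=1, U2=0, U3=0, U4=1 [stuck-at-1], U5=0 → 0 — matches
  U2 stuck-at-1: U0=1, U1=1, U2=1 [stuck-at-1], U3=0, U4=0, U5=1 → 1 — eliminated
Only U4 stuck-at-1 reproduces the observed 0.

U4 stuck-at-1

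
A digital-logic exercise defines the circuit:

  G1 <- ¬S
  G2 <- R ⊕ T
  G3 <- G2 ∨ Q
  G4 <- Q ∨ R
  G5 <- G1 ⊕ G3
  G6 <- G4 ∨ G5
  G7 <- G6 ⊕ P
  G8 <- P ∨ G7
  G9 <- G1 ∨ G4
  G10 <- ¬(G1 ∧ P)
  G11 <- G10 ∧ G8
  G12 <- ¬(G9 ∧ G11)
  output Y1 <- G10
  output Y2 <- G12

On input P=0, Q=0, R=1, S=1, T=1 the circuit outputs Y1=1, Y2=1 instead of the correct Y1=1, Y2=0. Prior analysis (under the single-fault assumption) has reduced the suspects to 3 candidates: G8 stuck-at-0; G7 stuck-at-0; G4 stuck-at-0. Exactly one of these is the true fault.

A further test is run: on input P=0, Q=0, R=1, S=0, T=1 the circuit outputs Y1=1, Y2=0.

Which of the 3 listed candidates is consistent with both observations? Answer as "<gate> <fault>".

G4 stuck-at-0

Evaluate each candidate on input P=0, Q=0, R=1, S=0, T=1:
  G8 stuck-at-0: G1=1, G2=0, G3=0, G4=1, G5=1, G6=1, G7=1, G8=0 [stuck-at-0], G9=1, G10=1, G11=0, G12=1 → Y1=1, Y2=1 — eliminated
  G7 stuck-at-0: G1=1, G2=0, G3=0, G4=1, G5=1, G6=1, G7=0 [stuck-at-0], G8=0, G9=1, G10=1, G11=0, G12=1 → Y1=1, Y2=1 — eliminated
  G4 stuck-at-0: G1=1, G2=0, G3=0, G4=0 [stuck-at-0], G5=1, G6=1, G7=1, G8=1, G9=1, G10=1, G11=1, G12=0 → Y1=1, Y2=0 — matches
Only G4 stuck-at-0 reproduces the observed Y1=1, Y2=0.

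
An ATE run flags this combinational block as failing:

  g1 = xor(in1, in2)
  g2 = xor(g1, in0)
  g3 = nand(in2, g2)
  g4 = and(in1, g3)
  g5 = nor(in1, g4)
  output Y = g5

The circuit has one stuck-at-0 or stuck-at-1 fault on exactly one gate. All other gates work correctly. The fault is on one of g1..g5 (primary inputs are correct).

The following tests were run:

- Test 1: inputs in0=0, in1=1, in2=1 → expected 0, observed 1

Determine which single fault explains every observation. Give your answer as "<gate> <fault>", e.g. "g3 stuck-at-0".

Fault-free values for test 1 (in0=0, in1=1, in2=1): g1=0, g2=0, g3=1, g4=1, g5=0, giving Y=0. Observed 1.
Test 1: faults giving observed 1 are {g5 stuck-at-1}.
Only g5 stuck-at-1 is consistent with every test.

g5 stuck-at-1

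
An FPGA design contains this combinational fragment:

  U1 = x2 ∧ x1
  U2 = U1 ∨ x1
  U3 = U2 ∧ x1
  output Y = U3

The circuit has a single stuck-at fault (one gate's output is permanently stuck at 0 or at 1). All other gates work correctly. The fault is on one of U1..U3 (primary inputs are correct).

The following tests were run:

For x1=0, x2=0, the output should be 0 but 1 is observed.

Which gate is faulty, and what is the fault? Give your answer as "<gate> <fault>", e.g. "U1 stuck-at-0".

Fault-free values for test 1 (x1=0, x2=0): U1=0, U2=0, U3=0, giving Y=0. Observed 1.
Test 1: faults giving observed 1 are {U3 stuck-at-1}.
Only U3 stuck-at-1 is consistent with every test.

U3 stuck-at-1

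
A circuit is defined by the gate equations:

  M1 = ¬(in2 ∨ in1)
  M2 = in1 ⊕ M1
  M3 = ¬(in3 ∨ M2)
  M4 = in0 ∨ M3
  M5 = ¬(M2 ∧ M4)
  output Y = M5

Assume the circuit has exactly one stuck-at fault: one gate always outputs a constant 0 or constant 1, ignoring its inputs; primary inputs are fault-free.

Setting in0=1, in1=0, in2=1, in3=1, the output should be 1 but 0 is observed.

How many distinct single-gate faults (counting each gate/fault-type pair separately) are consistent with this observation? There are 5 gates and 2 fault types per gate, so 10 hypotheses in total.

Fault-free: M1=0, M2=0, M3=0, M4=1, M5=1 → 1. Observed 0.
  M1 stuck-at-0: output 1 ✗
  M1 stuck-at-1: output 0 ✓
  M2 stuck-at-0: output 1 ✗
  M2 stuck-at-1: output 0 ✓
  M3 stuck-at-0: output 1 ✗
  M3 stuck-at-1: output 1 ✗
  M4 stuck-at-0: output 1 ✗
  M4 stuck-at-1: output 1 ✗
  M5 stuck-at-0: output 0 ✓
  M5 stuck-at-1: output 1 ✗
Consistent faults: {M1 stuck-at-1, M2 stuck-at-1, M5 stuck-at-0} — 3 in all.

3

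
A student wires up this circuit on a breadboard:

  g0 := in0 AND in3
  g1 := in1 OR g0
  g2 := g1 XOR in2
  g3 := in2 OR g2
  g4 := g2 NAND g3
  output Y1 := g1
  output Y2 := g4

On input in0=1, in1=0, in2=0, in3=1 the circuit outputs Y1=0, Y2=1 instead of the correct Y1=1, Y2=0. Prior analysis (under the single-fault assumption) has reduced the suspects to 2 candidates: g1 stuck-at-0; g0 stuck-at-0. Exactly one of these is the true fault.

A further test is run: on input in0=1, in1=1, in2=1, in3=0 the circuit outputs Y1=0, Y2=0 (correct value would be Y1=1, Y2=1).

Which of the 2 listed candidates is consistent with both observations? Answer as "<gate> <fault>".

g1 stuck-at-0

Evaluate each candidate on input in0=1, in1=1, in2=1, in3=0:
  g1 stuck-at-0: g0=0, g1=0 [stuck-at-0], g2=1, g3=1, g4=0 → Y1=0, Y2=0 — matches
  g0 stuck-at-0: g0=0 [stuck-at-0], g1=1, g2=0, g3=1, g4=1 → Y1=1, Y2=1 — eliminated
Only g1 stuck-at-0 reproduces the observed Y1=0, Y2=0.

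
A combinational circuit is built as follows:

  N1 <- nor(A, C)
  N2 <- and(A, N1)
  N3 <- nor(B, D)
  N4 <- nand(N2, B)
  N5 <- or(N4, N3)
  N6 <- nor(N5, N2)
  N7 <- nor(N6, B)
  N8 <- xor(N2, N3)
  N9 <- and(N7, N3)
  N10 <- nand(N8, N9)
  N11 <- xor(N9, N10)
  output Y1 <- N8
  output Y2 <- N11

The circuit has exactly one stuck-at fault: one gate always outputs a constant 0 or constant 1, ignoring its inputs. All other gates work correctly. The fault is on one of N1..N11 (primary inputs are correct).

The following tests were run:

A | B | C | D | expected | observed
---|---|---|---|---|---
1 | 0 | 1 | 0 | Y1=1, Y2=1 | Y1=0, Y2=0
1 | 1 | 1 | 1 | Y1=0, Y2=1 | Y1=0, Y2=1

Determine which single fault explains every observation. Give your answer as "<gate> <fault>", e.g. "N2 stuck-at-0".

Fault-free values for test 1 (A=1, B=0, C=1, D=0): N1=0, N2=0, N3=1, N4=1, N5=1, N6=0, N7=1, N8=1, N9=1, N10=0, N11=1, giving Y1=1, Y2=1. Observed Y1=0, Y2=0.
Test 1: faults giving observed Y1=0, Y2=0 are {N1 stuck-at-1, N2 stuck-at-1, N8 stuck-at-0}.
Test 2 (A=1, B=1, C=1, D=1): fault-free N1=0, N2=0, N3=0, N4=1, N5=1, N6=0, N7=0, N8=0, N9=0, N10=1, N11=1 → Y1=0, Y2=1; observed Y1=0, Y2=1. Eliminates N1 stuck-at-1, N2 stuck-at-1.
Only N8 stuck-at-0 is consistent with every test.

N8 stuck-at-0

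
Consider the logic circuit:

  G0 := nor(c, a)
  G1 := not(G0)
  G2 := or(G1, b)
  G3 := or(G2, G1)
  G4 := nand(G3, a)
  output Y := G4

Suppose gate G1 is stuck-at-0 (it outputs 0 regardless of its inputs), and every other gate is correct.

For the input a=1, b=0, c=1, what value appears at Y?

1

Propagate with G1 forced: G0=0, G1=0 [stuck-at-0], G2=0, G3=0, G4=1.
So Y = 1. (Without the fault it would be 0.)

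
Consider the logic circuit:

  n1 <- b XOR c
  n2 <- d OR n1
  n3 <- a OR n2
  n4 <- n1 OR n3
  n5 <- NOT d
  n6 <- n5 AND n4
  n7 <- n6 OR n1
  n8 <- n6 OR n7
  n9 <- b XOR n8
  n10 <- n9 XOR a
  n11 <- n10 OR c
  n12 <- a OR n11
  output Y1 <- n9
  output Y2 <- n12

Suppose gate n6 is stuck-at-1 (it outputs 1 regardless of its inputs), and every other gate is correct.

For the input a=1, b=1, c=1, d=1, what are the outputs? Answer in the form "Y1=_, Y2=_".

Y1=0, Y2=1

Propagate with n6 forced: n1=0, n2=1, n3=1, n4=1, n5=0, n6=1 [stuck-at-1], n7=1, n8=1, n9=0, n10=1, n11=1, n12=1.
So the outputs are Y1=0, Y2=1. (Without the fault they would be Y1=1, Y2=1.)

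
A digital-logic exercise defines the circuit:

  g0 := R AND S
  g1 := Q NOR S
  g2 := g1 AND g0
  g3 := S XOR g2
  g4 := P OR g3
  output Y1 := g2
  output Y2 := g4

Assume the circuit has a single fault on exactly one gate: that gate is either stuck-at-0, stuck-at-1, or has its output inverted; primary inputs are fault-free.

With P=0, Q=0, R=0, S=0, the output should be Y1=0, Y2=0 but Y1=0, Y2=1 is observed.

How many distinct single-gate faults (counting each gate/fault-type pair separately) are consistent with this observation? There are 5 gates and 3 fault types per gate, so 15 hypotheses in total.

4

Fault-free: g0=0, g1=1, g2=0, g3=0, g4=0 → Y1=0, Y2=0. Observed Y1=0, Y2=1.
  g0: none of the 3 fault types match ✗
  g1: none of the 3 fault types match ✗
  g2: none of the 3 fault types match ✗
  g3: stuck-at-1, inverted output ✓; others ✗
  g4: stuck-at-1, inverted output ✓; others ✗
Consistent faults: {g3 stuck-at-1, g3 inverted output, g4 stuck-at-1, g4 inverted output} — 4 in all.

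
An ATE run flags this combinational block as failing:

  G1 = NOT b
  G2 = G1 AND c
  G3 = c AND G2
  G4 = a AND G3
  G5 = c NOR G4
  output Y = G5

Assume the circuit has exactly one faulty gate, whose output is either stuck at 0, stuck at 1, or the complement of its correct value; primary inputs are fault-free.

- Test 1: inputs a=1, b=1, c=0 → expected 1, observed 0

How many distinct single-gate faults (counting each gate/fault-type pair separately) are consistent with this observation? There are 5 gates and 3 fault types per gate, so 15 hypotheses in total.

6

Fault-free: G1=0, G2=0, G3=0, G4=0, G5=1 → 1. Observed 0.
  G1: none of the 3 fault types match ✗
  G2: none of the 3 fault types match ✗
  G3: stuck-at-1, inverted output ✓; others ✗
  G4: stuck-at-1, inverted output ✓; others ✗
  G5: stuck-at-0, inverted output ✓; others ✗
Consistent faults: {G3 stuck-at-1, G3 inverted output, G4 stuck-at-1, G4 inverted output, G5 stuck-at-0, G5 inverted output} — 6 in all.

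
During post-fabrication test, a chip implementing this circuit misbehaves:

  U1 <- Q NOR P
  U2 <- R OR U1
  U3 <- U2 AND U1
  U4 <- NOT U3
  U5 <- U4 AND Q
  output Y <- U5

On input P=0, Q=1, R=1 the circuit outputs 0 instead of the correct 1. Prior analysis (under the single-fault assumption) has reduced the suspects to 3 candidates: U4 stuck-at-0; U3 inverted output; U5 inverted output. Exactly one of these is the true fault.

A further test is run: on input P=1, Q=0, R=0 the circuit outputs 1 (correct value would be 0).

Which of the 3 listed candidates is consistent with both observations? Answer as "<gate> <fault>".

U5 inverted output

Evaluate each candidate on input P=1, Q=0, R=0:
  U4 stuck-at-0: U1=0, U2=0, U3=0, U4=0 [stuck-at-0], U5=0 → 0 — eliminated
  U3 inverted output: U1=0, U2=0, U3=1 [inverted output], U4=0, U5=0 → 0 — eliminated
  U5 inverted output: U1=0, U2=0, U3=0, U4=1, U5=1 [inverted output] → 1 — matches
Only U5 inverted output reproduces the observed 1.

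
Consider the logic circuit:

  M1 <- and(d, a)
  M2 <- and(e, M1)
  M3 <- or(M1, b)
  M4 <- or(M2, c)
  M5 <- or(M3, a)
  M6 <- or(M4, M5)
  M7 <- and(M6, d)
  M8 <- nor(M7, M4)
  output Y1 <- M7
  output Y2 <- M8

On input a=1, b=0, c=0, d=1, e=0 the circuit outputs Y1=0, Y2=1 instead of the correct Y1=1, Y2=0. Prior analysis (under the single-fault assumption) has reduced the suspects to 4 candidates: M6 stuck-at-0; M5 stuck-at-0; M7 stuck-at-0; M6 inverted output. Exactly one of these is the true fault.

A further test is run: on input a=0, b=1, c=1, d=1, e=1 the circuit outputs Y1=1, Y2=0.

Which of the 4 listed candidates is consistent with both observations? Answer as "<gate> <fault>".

Evaluate each candidate on input a=0, b=1, c=1, d=1, e=1:
  M6 stuck-at-0: M1=0, M2=0, M3=1, M4=1, M5=1, M6=0 [stuck-at-0], M7=0, M8=0 → Y1=0, Y2=0 — eliminated
  M5 stuck-at-0: M1=0, M2=0, M3=1, M4=1, M5=0 [stuck-at-0], M6=1, M7=1, M8=0 → Y1=1, Y2=0 — matches
  M7 stuck-at-0: M1=0, M2=0, M3=1, M4=1, M5=1, M6=1, M7=0 [stuck-at-0], M8=0 → Y1=0, Y2=0 — eliminated
  M6 inverted output: M1=0, M2=0, M3=1, M4=1, M5=1, M6=0 [inverted output], M7=0, M8=0 → Y1=0, Y2=0 — eliminated
Only M5 stuck-at-0 reproduces the observed Y1=1, Y2=0.

M5 stuck-at-0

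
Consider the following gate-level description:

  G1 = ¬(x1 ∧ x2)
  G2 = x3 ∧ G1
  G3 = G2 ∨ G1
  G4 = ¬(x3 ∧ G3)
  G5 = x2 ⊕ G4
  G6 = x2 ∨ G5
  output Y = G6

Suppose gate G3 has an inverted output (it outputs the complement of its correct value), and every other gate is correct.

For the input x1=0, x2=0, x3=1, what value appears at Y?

1

Propagate with G3 forced: G1=1, G2=1, G3=0 [inverted output], G4=1, G5=1, G6=1.
So Y = 1. (Without the fault it would be 0.)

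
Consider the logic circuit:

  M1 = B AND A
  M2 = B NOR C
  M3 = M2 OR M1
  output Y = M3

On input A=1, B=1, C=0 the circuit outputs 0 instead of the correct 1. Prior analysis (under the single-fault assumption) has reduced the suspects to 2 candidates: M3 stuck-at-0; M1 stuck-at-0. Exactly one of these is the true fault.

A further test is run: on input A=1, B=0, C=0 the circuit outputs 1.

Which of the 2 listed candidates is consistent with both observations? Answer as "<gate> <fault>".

Evaluate each candidate on input A=1, B=0, C=0:
  M3 stuck-at-0: M1=0, M2=1, M3=0 [stuck-at-0] → 0 — eliminated
  M1 stuck-at-0: M1=0 [stuck-at-0], M2=1, M3=1 → 1 — matches
Only M1 stuck-at-0 reproduces the observed 1.

M1 stuck-at-0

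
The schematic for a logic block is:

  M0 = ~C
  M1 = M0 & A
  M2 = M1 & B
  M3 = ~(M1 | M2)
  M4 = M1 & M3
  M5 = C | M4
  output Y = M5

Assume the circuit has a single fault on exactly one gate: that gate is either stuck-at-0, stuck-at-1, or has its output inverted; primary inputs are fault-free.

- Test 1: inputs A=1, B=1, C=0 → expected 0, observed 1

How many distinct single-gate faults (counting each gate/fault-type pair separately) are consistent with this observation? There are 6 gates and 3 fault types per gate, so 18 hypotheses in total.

Fault-free: M0=1, M1=1, M2=1, M3=0, M4=0, M5=0 → 0. Observed 1.
  M0: none of the 3 fault types match ✗
  M1: none of the 3 fault types match ✗
  M2: none of the 3 fault types match ✗
  M3: stuck-at-1, inverted output ✓; others ✗
  M4: stuck-at-1, inverted output ✓; others ✗
  M5: stuck-at-1, inverted output ✓; others ✗
Consistent faults: {M3 stuck-at-1, M3 inverted output, M4 stuck-at-1, M4 inverted output, M5 stuck-at-1, M5 inverted output} — 6 in all.

6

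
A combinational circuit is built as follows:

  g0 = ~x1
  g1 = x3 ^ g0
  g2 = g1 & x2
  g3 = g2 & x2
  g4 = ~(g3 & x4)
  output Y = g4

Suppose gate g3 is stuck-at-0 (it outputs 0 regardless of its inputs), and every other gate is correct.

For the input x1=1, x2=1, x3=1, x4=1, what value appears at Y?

Propagate with g3 forced: g0=0, g1=1, g2=1, g3=0 [stuck-at-0], g4=1.
So Y = 1. (Without the fault it would be 0.)

1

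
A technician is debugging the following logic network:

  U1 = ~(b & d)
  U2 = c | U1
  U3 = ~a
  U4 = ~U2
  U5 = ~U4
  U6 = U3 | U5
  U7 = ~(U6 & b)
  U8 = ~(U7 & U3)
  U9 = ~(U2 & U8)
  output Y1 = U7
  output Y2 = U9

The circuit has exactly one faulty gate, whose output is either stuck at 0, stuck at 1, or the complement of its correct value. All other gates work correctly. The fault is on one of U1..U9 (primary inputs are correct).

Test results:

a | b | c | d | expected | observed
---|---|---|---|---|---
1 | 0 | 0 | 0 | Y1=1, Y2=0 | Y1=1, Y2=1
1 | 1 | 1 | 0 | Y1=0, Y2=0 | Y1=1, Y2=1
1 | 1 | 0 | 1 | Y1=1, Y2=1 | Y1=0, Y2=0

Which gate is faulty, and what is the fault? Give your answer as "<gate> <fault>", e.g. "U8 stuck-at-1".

U2 inverted output

Fault-free values for test 1 (a=1, b=0, c=0, d=0): U1=1, U2=1, U3=0, U4=0, U5=1, U6=1, U7=1, U8=1, U9=0, giving Y1=1, Y2=0. Observed Y1=1, Y2=1.
Test 1: faults giving observed Y1=1, Y2=1 are {U1 stuck-at-0, U1 inverted output, U2 stuck-at-0, U2 inverted output, U3 stuck-at-1, U3 inverted output, U8 stuck-at-0, U8 inverted output, U9 stuck-at-1, U9 inverted output}.
Test 2 (a=1, b=1, c=1, d=0): fault-free U1=1, U2=1, U3=0, U4=0, U5=1, U6=1, U7=0, U8=1, U9=0 → Y1=0, Y2=0; observed Y1=1, Y2=1. Eliminates U1 stuck-at-0, U1 inverted output, U3 stuck-at-1, U3 inverted output, U8 stuck-at-0, U8 inverted output, U9 stuck-at-1, U9 inverted output.
Test 3 (a=1, b=1, c=0, d=1): fault-free U1=0, U2=0, U3=0, U4=1, U5=0, U6=0, U7=1, U8=1, U9=1 → Y1=1, Y2=1; observed Y1=0, Y2=0. Eliminates U2 stuck-at-0.
Only U2 inverted output is consistent with every test.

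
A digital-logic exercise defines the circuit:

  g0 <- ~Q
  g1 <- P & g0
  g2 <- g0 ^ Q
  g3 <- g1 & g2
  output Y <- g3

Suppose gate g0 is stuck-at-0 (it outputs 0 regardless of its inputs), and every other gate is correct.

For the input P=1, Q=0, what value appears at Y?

Propagate with g0 forced: g0=0 [stuck-at-0], g1=0, g2=0, g3=0.
So Y = 0. (Without the fault it would be 1.)

0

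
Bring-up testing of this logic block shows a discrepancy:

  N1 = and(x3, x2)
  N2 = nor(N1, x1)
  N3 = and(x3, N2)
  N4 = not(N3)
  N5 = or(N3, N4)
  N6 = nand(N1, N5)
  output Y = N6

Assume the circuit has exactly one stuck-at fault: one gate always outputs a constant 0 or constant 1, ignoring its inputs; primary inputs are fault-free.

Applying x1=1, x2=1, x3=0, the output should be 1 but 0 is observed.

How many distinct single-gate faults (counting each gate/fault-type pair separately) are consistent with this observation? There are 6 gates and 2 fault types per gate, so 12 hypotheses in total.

2

Fault-free: N1=0, N2=0, N3=0, N4=1, N5=1, N6=1 → 1. Observed 0.
  N1 stuck-at-0: output 1 ✗
  N1 stuck-at-1: output 0 ✓
  N2 stuck-at-0: output 1 ✗
  N2 stuck-at-1: output 1 ✗
  N3 stuck-at-0: output 1 ✗
  N3 stuck-at-1: output 1 ✗
  N4 stuck-at-0: output 1 ✗
  N4 stuck-at-1: output 1 ✗
  N5 stuck-at-0: output 1 ✗
  N5 stuck-at-1: output 1 ✗
  N6 stuck-at-0: output 0 ✓
  N6 stuck-at-1: output 1 ✗
Consistent faults: {N1 stuck-at-1, N6 stuck-at-0} — 2 in all.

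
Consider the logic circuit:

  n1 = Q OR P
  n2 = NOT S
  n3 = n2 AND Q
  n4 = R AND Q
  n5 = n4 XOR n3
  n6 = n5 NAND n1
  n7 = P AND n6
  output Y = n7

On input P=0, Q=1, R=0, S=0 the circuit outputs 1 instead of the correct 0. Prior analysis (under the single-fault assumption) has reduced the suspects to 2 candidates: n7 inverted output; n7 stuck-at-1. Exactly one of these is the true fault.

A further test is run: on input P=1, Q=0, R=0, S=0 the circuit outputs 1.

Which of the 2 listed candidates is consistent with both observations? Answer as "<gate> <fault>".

Evaluate each candidate on input P=1, Q=0, R=0, S=0:
  n7 inverted output: n1=1, n2=1, n3=0, n4=0, n5=0, n6=1, n7=0 [inverted output] → 0 — eliminated
  n7 stuck-at-1: n1=1, n2=1, n3=0, n4=0, n5=0, n6=1, n7=1 [stuck-at-1] → 1 — matches
Only n7 stuck-at-1 reproduces the observed 1.

n7 stuck-at-1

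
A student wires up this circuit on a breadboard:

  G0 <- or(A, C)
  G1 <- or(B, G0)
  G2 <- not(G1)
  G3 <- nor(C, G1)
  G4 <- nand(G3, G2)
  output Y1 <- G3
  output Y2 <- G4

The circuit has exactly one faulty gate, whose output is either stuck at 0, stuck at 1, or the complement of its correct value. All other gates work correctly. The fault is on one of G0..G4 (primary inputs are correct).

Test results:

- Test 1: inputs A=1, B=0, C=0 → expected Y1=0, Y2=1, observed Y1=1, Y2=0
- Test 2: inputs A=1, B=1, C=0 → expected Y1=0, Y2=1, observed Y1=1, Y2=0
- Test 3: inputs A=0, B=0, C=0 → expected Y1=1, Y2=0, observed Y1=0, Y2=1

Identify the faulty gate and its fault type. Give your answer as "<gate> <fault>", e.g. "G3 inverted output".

Fault-free values for test 1 (A=1, B=0, C=0): G0=1, G1=1, G2=0, G3=0, G4=1, giving Y1=0, Y2=1. Observed Y1=1, Y2=0.
Test 1: faults giving observed Y1=1, Y2=0 are {G0 stuck-at-0, G0 inverted output, G1 stuck-at-0, G1 inverted output}.
Test 2 (A=1, B=1, C=0): fault-free G0=1, G1=1, G2=0, G3=0, G4=1 → Y1=0, Y2=1; observed Y1=1, Y2=0. Eliminates G0 stuck-at-0, G0 inverted output.
Test 3 (A=0, B=0, C=0): fault-free G0=0, G1=0, G2=1, G3=1, G4=0 → Y1=1, Y2=0; observed Y1=0, Y2=1. Eliminates G1 stuck-at-0.
Only G1 inverted output is consistent with every test.

G1 inverted output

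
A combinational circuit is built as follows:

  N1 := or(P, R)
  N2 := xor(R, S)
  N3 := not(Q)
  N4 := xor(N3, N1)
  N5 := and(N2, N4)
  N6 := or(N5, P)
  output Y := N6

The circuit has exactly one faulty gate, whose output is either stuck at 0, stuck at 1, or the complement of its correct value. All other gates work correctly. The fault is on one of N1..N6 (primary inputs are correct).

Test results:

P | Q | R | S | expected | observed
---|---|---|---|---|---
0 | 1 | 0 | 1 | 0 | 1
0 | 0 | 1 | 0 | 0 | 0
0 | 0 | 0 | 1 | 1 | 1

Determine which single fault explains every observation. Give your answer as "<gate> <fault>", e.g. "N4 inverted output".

Fault-free values for test 1 (P=0, Q=1, R=0, S=1): N1=0, N2=1, N3=0, N4=0, N5=0, N6=0, giving Y=0. Observed 1.
Test 1: faults giving observed 1 are {N1 stuck-at-1, N1 inverted output, N3 stuck-at-1, N3 inverted output, N4 stuck-at-1, N4 inverted output, N5 stuck-at-1, N5 inverted output, N6 stuck-at-1, N6 inverted output}.
Test 2 (P=0, Q=0, R=1, S=0): fault-free N1=1, N2=1, N3=1, N4=0, N5=0, N6=0 → 0; observed 0. Eliminates N1 inverted output, N3 inverted output, N4 stuck-at-1, N4 inverted output, N5 stuck-at-1, N5 inverted output, N6 stuck-at-1, N6 inverted output.
Test 3 (P=0, Q=0, R=0, S=1): fault-free N1=0, N2=1, N3=1, N4=1, N5=1, N6=1 → 1; observed 1. Eliminates N1 stuck-at-1.
Only N3 stuck-at-1 is consistent with every test.

N3 stuck-at-1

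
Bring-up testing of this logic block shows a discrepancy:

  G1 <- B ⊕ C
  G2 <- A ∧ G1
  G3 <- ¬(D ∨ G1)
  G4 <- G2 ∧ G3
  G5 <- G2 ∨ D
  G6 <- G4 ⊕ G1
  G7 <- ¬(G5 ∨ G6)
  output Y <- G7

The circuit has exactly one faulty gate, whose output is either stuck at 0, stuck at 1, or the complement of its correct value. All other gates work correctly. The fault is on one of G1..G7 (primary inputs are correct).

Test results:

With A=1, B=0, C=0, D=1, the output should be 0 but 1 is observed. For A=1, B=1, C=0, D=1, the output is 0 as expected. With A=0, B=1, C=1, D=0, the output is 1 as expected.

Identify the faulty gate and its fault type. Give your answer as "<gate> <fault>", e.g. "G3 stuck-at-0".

G5 stuck-at-0

Fault-free values for test 1 (A=1, B=0, C=0, D=1): G1=0, G2=0, G3=0, G4=0, G5=1, G6=0, G7=0, giving Y=0. Observed 1.
Test 1: faults giving observed 1 are {G5 stuck-at-0, G5 inverted output, G7 stuck-at-1, G7 inverted output}.
Test 2 (A=1, B=1, C=0, D=1): fault-free G1=1, G2=1, G3=0, G4=0, G5=1, G6=1, G7=0 → 0; observed 0. Eliminates G7 stuck-at-1, G7 inverted output.
Test 3 (A=0, B=1, C=1, D=0): fault-free G1=0, G2=0, G3=1, G4=0, G5=0, G6=0, G7=1 → 1; observed 1. Eliminates G5 inverted output.
Only G5 stuck-at-0 is consistent with every test.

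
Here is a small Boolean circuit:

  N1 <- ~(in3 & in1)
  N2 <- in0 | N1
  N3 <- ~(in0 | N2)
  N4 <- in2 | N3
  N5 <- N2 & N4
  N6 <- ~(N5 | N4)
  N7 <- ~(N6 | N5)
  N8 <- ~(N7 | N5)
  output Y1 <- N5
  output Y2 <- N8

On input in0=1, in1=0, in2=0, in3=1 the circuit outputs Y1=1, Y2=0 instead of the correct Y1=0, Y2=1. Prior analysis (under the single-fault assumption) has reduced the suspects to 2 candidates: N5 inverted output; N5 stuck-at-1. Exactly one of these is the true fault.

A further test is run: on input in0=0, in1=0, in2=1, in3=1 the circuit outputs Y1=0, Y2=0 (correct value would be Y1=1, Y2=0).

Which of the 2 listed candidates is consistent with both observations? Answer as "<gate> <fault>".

Evaluate each candidate on input in0=0, in1=0, in2=1, in3=1:
  N5 inverted output: N1=1, N2=1, N3=0, N4=1, N5=0 [inverted output], N6=0, N7=1, N8=0 → Y1=0, Y2=0 — matches
  N5 stuck-at-1: N1=1, N2=1, N3=0, N4=1, N5=1 [stuck-at-1], N6=0, N7=0, N8=0 → Y1=1, Y2=0 — eliminated
Only N5 inverted output reproduces the observed Y1=0, Y2=0.

N5 inverted output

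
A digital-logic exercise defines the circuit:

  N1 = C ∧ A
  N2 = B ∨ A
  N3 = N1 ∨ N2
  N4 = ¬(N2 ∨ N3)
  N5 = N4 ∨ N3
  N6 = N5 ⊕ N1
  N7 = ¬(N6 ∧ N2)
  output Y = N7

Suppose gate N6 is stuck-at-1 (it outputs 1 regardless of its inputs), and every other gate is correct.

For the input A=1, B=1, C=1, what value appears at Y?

0

Propagate with N6 forced: N1=1, N2=1, N3=1, N4=0, N5=1, N6=1 [stuck-at-1], N7=0.
So Y = 0. (Without the fault it would be 1.)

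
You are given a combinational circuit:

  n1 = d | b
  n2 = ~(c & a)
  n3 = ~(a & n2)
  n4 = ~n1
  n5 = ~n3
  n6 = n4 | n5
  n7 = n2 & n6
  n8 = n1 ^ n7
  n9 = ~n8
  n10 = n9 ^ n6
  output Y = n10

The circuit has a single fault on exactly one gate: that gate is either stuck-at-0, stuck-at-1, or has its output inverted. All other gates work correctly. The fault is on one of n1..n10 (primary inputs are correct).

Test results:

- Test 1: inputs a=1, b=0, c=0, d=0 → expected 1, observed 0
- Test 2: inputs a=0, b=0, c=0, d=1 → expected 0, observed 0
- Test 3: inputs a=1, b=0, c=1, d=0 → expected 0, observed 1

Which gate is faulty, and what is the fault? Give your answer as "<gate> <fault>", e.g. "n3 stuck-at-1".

Fault-free values for test 1 (a=1, b=0, c=0, d=0): n1=0, n2=1, n3=0, n4=1, n5=1, n6=1, n7=1, n8=1, n9=0, n10=1, giving Y=1. Observed 0.
Test 1: faults giving observed 0 are {n1 stuck-at-1, n1 inverted output, n2 stuck-at-0, n2 inverted output, n7 stuck-at-0, n7 inverted output, n8 stuck-at-0, n8 inverted output, n9 stuck-at-1, n9 inverted output, n10 stuck-at-0, n10 inverted output}.
Test 2 (a=0, b=0, c=0, d=1): fault-free n1=1, n2=1, n3=1, n4=0, n5=0, n6=0, n7=0, n8=1, n9=0, n10=0 → 0; observed 0. Eliminates n1 inverted output, n7 inverted output, n8 stuck-at-0, n8 inverted output, n9 stuck-at-1, n9 inverted output, n10 inverted output.
Test 3 (a=1, b=0, c=1, d=0): fault-free n1=0, n2=0, n3=1, n4=1, n5=0, n6=1, n7=0, n8=0, n9=1, n10=0 → 0; observed 1. Eliminates n1 stuck-at-1, n2 stuck-at-0, n7 stuck-at-0, n10 stuck-at-0.
Only n2 inverted output is consistent with every test.

n2 inverted output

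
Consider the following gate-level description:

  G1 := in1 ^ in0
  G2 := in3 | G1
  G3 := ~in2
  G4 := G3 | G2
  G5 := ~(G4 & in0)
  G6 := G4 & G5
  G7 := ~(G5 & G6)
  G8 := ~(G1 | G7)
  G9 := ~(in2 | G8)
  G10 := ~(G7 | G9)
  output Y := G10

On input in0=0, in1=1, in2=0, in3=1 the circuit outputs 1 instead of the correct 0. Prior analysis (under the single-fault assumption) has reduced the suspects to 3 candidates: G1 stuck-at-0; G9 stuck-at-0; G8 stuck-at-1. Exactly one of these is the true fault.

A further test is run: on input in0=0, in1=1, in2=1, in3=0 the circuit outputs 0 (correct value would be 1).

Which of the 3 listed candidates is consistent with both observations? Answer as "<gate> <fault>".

G1 stuck-at-0

Evaluate each candidate on input in0=0, in1=1, in2=1, in3=0:
  G1 stuck-at-0: G1=0 [stuck-at-0], G2=0, G3=0, G4=0, G5=1, G6=0, G7=1, G8=0, G9=0, G10=0 → 0 — matches
  G9 stuck-at-0: G1=1, G2=1, G3=0, G4=1, G5=1, G6=1, G7=0, G8=0, G9=0 [stuck-at-0], G10=1 → 1 — eliminated
  G8 stuck-at-1: G1=1, G2=1, G3=0, G4=1, G5=1, G6=1, G7=0, G8=1 [stuck-at-1], G9=0, G10=1 → 1 — eliminated
Only G1 stuck-at-0 reproduces the observed 0.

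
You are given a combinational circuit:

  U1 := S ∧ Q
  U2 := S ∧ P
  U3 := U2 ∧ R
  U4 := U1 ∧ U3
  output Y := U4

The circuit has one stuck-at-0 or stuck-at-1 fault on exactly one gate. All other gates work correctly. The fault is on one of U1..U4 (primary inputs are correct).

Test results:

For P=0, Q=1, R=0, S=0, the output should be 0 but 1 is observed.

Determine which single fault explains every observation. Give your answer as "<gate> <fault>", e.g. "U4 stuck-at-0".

Fault-free values for test 1 (P=0, Q=1, R=0, S=0): U1=0, U2=0, U3=0, U4=0, giving Y=0. Observed 1.
Test 1: faults giving observed 1 are {U4 stuck-at-1}.
Only U4 stuck-at-1 is consistent with every test.

U4 stuck-at-1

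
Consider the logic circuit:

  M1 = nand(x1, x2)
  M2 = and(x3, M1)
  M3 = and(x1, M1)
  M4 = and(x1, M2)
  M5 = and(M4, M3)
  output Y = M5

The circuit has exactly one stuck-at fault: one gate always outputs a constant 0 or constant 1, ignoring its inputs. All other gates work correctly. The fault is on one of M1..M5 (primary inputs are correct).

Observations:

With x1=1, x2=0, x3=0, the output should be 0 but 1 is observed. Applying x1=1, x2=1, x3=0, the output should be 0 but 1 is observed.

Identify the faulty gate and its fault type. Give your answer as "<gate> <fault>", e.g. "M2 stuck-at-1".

Fault-free values for test 1 (x1=1, x2=0, x3=0): M1=1, M2=0, M3=1, M4=0, M5=0, giving Y=0. Observed 1.
Test 1: faults giving observed 1 are {M2 stuck-at-1, M4 stuck-at-1, M5 stuck-at-1}.
Test 2 (x1=1, x2=1, x3=0): fault-free M1=0, M2=0, M3=0, M4=0, M5=0 → 0; observed 1. Eliminates M2 stuck-at-1, M4 stuck-at-1.
Only M5 stuck-at-1 is consistent with every test.

M5 stuck-at-1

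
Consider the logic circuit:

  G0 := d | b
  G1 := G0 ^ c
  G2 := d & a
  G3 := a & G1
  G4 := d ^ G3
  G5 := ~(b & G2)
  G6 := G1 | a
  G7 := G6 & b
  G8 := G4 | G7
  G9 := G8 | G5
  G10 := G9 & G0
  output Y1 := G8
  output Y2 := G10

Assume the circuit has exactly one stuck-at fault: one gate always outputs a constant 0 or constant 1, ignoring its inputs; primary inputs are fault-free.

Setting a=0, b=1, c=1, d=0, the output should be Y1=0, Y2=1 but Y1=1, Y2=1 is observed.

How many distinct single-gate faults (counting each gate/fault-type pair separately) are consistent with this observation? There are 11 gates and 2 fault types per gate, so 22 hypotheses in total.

Fault-free: G0=1, G1=0, G2=0, G3=0, G4=0, G5=1, G6=0, G7=0, G8=0, G9=1, G10=1 → Y1=0, Y2=1. Observed Y1=1, Y2=1.
  G0: none of the 2 fault types match ✗
  G1: stuck-at-1 ✓; others ✗
  G2: none of the 2 fault types match ✗
  G3: stuck-at-1 ✓; others ✗
  G4: stuck-at-1 ✓; others ✗
  G5: none of the 2 fault types match ✗
  G6: stuck-at-1 ✓; others ✗
  G7: stuck-at-1 ✓; others ✗
  G8: stuck-at-1 ✓; others ✗
  G9: none of the 2 fault types match ✗
  G10: none of the 2 fault types match ✗
Consistent faults: {G1 stuck-at-1, G3 stuck-at-1, G4 stuck-at-1, G6 stuck-at-1, G7 stuck-at-1, G8 stuck-at-1} — 6 in all.

6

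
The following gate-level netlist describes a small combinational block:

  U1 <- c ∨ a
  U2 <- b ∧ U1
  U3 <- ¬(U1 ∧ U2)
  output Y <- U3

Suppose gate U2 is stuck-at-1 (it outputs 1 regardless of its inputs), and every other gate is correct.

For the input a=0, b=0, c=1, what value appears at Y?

0

Propagate with U2 forced: U1=1, U2=1 [stuck-at-1], U3=0.
So Y = 0. (Without the fault it would be 1.)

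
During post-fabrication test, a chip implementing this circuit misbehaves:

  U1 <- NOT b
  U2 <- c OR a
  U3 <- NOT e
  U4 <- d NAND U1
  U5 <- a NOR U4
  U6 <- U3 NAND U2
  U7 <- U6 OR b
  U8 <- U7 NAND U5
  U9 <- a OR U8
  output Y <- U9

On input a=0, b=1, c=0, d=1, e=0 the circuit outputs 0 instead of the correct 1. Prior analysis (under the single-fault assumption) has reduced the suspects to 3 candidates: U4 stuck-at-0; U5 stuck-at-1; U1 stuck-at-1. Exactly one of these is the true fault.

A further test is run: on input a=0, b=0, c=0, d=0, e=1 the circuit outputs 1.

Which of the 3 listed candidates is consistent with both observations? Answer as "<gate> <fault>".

Evaluate each candidate on input a=0, b=0, c=0, d=0, e=1:
  U4 stuck-at-0: U1=1, U2=0, U3=0, U4=0 [stuck-at-0], U5=1, U6=1, U7=1, U8=0, U9=0 → 0 — eliminated
  U5 stuck-at-1: U1=1, U2=0, U3=0, U4=1, U5=1 [stuck-at-1], U6=1, U7=1, U8=0, U9=0 → 0 — eliminated
  U1 stuck-at-1: U1=1 [stuck-at-1], U2=0, U3=0, U4=1, U5=0, U6=1, U7=1, U8=1, U9=1 → 1 — matches
Only U1 stuck-at-1 reproduces the observed 1.

U1 stuck-at-1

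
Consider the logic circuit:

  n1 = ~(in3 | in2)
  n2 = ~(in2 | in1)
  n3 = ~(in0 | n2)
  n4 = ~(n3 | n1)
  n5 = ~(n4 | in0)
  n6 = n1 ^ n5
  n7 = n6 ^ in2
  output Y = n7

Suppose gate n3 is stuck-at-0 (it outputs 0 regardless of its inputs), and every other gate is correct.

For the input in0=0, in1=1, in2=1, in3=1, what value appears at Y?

Propagate with n3 forced: n1=0, n2=0, n3=0 [stuck-at-0], n4=1, n5=0, n6=0, n7=1.
So Y = 1. (Without the fault it would be 0.)

1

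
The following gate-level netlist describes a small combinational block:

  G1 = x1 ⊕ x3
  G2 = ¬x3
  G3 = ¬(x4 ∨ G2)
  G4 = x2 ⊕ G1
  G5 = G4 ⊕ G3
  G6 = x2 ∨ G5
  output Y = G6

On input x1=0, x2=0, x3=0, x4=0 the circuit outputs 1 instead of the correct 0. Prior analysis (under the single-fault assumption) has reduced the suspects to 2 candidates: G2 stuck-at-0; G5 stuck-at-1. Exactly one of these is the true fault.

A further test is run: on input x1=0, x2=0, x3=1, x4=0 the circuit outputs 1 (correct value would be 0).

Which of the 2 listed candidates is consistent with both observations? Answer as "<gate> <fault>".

G5 stuck-at-1

Evaluate each candidate on input x1=0, x2=0, x3=1, x4=0:
  G2 stuck-at-0: G1=1, G2=0 [stuck-at-0], G3=1, G4=1, G5=0, G6=0 → 0 — eliminated
  G5 stuck-at-1: G1=1, G2=0, G3=1, G4=1, G5=1 [stuck-at-1], G6=1 → 1 — matches
Only G5 stuck-at-1 reproduces the observed 1.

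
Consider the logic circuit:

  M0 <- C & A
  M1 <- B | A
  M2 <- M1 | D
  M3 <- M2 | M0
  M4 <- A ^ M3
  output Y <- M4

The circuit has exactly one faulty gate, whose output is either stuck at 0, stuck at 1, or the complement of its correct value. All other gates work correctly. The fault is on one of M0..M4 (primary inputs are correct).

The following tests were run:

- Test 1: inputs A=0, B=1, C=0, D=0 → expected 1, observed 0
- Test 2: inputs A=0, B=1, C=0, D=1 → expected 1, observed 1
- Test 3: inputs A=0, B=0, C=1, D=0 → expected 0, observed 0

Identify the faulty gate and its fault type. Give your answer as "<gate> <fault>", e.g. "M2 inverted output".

Fault-free values for test 1 (A=0, B=1, C=0, D=0): M0=0, M1=1, M2=1, M3=1, M4=1, giving Y=1. Observed 0.
Test 1: faults giving observed 0 are {M1 stuck-at-0, M1 inverted output, M2 stuck-at-0, M2 inverted output, M3 stuck-at-0, M3 inverted output, M4 stuck-at-0, M4 inverted output}.
Test 2 (A=0, B=1, C=0, D=1): fault-free M0=0, M1=1, M2=1, M3=1, M4=1 → 1; observed 1. Eliminates M2 stuck-at-0, M2 inverted output, M3 stuck-at-0, M3 inverted output, M4 stuck-at-0, M4 inverted output.
Test 3 (A=0, B=0, C=1, D=0): fault-free M0=0, M1=0, M2=0, M3=0, M4=0 → 0; observed 0. Eliminates M1 inverted output.
Only M1 stuck-at-0 is consistent with every test.

M1 stuck-at-0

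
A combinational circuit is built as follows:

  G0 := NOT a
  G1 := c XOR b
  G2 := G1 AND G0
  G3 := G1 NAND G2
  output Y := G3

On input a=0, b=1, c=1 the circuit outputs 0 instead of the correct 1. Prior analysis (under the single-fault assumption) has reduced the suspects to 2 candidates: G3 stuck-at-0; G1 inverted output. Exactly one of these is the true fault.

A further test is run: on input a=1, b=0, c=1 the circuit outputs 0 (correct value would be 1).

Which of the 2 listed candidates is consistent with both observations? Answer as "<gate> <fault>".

G3 stuck-at-0

Evaluate each candidate on input a=1, b=0, c=1:
  G3 stuck-at-0: G0=0, G1=1, G2=0, G3=0 [stuck-at-0] → 0 — matches
  G1 inverted output: G0=0, G1=0 [inverted output], G2=0, G3=1 → 1 — eliminated
Only G3 stuck-at-0 reproduces the observed 0.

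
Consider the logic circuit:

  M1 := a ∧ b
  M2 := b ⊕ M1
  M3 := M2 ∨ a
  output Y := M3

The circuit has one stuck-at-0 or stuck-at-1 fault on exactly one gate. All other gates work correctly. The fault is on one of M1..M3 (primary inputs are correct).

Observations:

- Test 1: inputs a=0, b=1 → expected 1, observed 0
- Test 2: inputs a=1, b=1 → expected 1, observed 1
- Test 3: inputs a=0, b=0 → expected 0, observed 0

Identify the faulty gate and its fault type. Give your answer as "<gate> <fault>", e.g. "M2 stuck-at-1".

M2 stuck-at-0

Fault-free values for test 1 (a=0, b=1): M1=0, M2=1, M3=1, giving Y=1. Observed 0.
Test 1: faults giving observed 0 are {M1 stuck-at-1, M2 stuck-at-0, M3 stuck-at-0}.
Test 2 (a=1, b=1): fault-free M1=1, M2=0, M3=1 → 1; observed 1. Eliminates M3 stuck-at-0.
Test 3 (a=0, b=0): fault-free M1=0, M2=0, M3=0 → 0; observed 0. Eliminates M1 stuck-at-1.
Only M2 stuck-at-0 is consistent with every test.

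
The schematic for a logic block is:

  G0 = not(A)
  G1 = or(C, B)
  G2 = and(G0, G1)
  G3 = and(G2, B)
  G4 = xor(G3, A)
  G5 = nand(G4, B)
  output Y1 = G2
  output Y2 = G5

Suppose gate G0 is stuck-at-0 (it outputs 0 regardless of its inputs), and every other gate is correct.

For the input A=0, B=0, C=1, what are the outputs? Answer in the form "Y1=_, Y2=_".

Propagate with G0 forced: G0=0 [stuck-at-0], G1=1, G2=0, G3=0, G4=0, G5=1.
So the outputs are Y1=0, Y2=1. (Without the fault they would be Y1=1, Y2=1.)

Y1=0, Y2=1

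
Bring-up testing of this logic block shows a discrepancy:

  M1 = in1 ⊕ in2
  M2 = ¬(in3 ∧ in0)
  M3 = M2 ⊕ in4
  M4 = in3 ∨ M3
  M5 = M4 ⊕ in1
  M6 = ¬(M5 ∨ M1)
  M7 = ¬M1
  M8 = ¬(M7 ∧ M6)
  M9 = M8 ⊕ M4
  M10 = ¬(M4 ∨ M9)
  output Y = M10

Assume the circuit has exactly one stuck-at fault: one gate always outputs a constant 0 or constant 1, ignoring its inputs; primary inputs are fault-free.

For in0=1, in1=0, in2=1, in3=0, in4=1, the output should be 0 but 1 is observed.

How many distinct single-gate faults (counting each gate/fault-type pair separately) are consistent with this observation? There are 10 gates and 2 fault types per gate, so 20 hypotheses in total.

Fault-free: M1=1, M2=1, M3=0, M4=0, M5=0, M6=0, M7=0, M8=1, M9=1, M10=0 → 0. Observed 1.
  M1: stuck-at-0 ✓; others ✗
  M2: none of the 2 fault types match ✗
  M3: none of the 2 fault types match ✗
  M4: none of the 2 fault types match ✗
  M5: none of the 2 fault types match ✗
  M6: none of the 2 fault types match ✗
  M7: none of the 2 fault types match ✗
  M8: stuck-at-0 ✓; others ✗
  M9: stuck-at-0 ✓; others ✗
  M10: stuck-at-1 ✓; others ✗
Consistent faults: {M1 stuck-at-0, M8 stuck-at-0, M9 stuck-at-0, M10 stuck-at-1} — 4 in all.

4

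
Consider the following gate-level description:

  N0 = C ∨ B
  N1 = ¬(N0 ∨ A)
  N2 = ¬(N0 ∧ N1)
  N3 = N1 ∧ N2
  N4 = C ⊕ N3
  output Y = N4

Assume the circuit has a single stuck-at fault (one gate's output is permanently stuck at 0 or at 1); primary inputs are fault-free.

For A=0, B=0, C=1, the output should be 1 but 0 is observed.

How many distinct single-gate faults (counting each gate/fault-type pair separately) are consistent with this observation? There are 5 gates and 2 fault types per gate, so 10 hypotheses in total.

Fault-free: N0=1, N1=0, N2=1, N3=0, N4=1 → 1. Observed 0.
  N0 stuck-at-0: output 0 ✓
  N0 stuck-at-1: output 1 ✗
  N1 stuck-at-0: output 1 ✗
  N1 stuck-at-1: output 1 ✗
  N2 stuck-at-0: output 1 ✗
  N2 stuck-at-1: output 1 ✗
  N3 stuck-at-0: output 1 ✗
  N3 stuck-at-1: output 0 ✓
  N4 stuck-at-0: output 0 ✓
  N4 stuck-at-1: output 1 ✗
Consistent faults: {N0 stuck-at-0, N3 stuck-at-1, N4 stuck-at-0} — 3 in all.

3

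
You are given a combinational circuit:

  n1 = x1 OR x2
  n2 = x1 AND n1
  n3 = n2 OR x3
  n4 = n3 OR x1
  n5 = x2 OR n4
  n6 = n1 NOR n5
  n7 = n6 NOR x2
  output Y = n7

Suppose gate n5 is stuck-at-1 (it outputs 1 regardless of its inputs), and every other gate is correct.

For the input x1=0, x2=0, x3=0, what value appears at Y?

1

Propagate with n5 forced: n1=0, n2=0, n3=0, n4=0, n5=1 [stuck-at-1], n6=0, n7=1.
So Y = 1. (Without the fault it would be 0.)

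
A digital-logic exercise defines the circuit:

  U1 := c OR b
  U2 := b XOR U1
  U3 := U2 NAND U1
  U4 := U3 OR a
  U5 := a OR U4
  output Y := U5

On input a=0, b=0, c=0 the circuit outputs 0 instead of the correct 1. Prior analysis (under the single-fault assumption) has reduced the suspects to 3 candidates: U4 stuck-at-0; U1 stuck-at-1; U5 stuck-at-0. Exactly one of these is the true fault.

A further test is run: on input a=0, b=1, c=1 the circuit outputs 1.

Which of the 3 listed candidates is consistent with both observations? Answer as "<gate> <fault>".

Evaluate each candidate on input a=0, b=1, c=1:
  U4 stuck-at-0: U1=1, U2=0, U3=1, U4=0 [stuck-at-0], U5=0 → 0 — eliminated
  U1 stuck-at-1: U1=1 [stuck-at-1], U2=0, U3=1, U4=1, U5=1 → 1 — matches
  U5 stuck-at-0: U1=1, U2=0, U3=1, U4=1, U5=0 [stuck-at-0] → 0 — eliminated
Only U1 stuck-at-1 reproduces the observed 1.

U1 stuck-at-1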